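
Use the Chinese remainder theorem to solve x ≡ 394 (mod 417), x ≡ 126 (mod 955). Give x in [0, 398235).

15406

Write x = 394 + 417·k. Then 417·k ≡ 126 − 394 ≡ 687 (mod 955).
Need 417⁻¹ mod 955. Extended Euclid on (955, 417):
955 = 2*417 + 121
417 = 3*121 + 54
121 = 2*54 + 13
54 = 4*13 + 2
13 = 6*2 + 1
2 = 2*1 + 0
Back-substitute:
1 = 13 − 6·2
1 = −6·54 + 25·13
1 = 25·121 − 56·54
1 = −56·417 + 193·121
1 = 193·955 − 442·417
417⁻¹ ≡ 513 (mod 955), so k ≡ 513·687 ≡ 36 (mod 955).
x = 394 + 417·36 = 15406.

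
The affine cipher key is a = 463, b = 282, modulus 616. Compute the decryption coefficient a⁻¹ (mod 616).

463

Run Euclid on (616, 463):
616 = 1×463 + 153
463 = 3×153 + 4
153 = 38×4 + 1
4 = 4×1 + 0
Since gcd(463, 616) = 1, back-substitute to write 1 as a combination:
1 = 153 − 38·4
1 = −38·463 + 115·153
1 = 115·616 − 153·463
Thus 463·(-153) ≡ 1 (mod 616); reducing, -153 mod 616 = 463.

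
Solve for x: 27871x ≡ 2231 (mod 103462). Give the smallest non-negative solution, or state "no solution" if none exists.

First find gcd(27871, 103462):
103462 = 3·27871 + 19849
27871 = 1·19849 + 8022
19849 = 2·8022 + 3805
8022 = 2·3805 + 412
3805 = 9·412 + 97
412 = 4·97 + 24
97 = 4·24 + 1
24 = 24·1 + 0
gcd = 1, so a unique solution mod 103462 exists.
Back-substitute for the Bézout coefficients:
1 = 97 − 4·24
1 = −4·412 + 17·97
1 = 17·3805 − 157·412
1 = −157·8022 + 331·3805
1 = 331·19849 − 819·8022
1 = −819·27871 + 1150·19849
1 = 1150·103462 − 4269·27871
So 27871·(-4269) ≡ 1 (mod 103462), giving 27871⁻¹ ≡ 99193.
x ≡ 27871⁻¹·2231 ≡ 99193·2231 ≡ 97827 (mod 103462).

97827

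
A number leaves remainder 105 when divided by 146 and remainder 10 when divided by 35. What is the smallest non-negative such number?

Write x = 105 + 146·k. Then 146·k ≡ 10 − 105 ≡ 10 (mod 35).
Need 146⁻¹ mod 35. Extended Euclid on (35, 6):
35 = 5·6 + 5
6 = 1·5 + 1
5 = 5·1 + 0
Back-substitute:
1 = 6 − 5
1 = −35 + 6·6
146⁻¹ ≡ 6 (mod 35), so k ≡ 6·10 ≡ 25 (mod 35).
x = 105 + 146·25 = 3755.

3755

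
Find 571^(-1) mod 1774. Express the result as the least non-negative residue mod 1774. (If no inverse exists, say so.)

gcd(1774, 571) by repeated division:
1774 = 3×571 + 61
571 = 9×61 + 22
61 = 2×22 + 17
22 = 1×17 + 5
17 = 3×5 + 2
5 = 2×2 + 1
2 = 2×1 + 0
gcd = 1, so the inverse exists. Back-substitute:
1 = 5 − 2·2
1 = −2·17 + 7·5
1 = 7·22 − 9·17
1 = −9·61 + 25·22
1 = 25·571 − 234·61
1 = −234·1774 + 727·571
So 571·727 ≡ 1 (mod 1774).

727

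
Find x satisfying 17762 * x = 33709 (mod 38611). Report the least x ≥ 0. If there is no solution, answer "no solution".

25181

First find gcd(17762, 38611):
38611 = 2×17762 + 3087
17762 = 5×3087 + 2327
3087 = 1×2327 + 760
2327 = 3×760 + 47
760 = 16×47 + 8
47 = 5×8 + 7
8 = 1×7 + 1
7 = 7×1 + 0
gcd = 1, so a unique solution mod 38611 exists.
Back-substitute for the Bézout coefficients:
1 = 8 − 7
1 = −47 + 6·8
1 = 6·760 − 97·47
1 = −97·2327 + 297·760
1 = 297·3087 − 394·2327
1 = −394·17762 + 2267·3087
1 = 2267·38611 − 4928·17762
So 17762·(-4928) ≡ 1 (mod 38611), giving 17762⁻¹ ≡ 33683.
x ≡ 17762⁻¹·33709 ≡ 33683·33709 ≡ 25181 (mod 38611).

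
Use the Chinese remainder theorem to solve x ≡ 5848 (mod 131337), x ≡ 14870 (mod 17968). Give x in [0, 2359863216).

Write x = 5848 + 131337·k. Then 131337·k ≡ 14870 − 5848 ≡ 9022 (mod 17968).
Need 131337⁻¹ mod 17968. Extended Euclid on (17968, 5561):
17968 = 3×5561 + 1285
5561 = 4×1285 + 421
1285 = 3×421 + 22
421 = 19×22 + 3
22 = 7×3 + 1
3 = 3×1 + 0
Back-substitute:
1 = 22 − 7·3
1 = −7·421 + 134·22
1 = 134·1285 − 409·421
1 = −409·5561 + 1770·1285
1 = 1770·17968 − 5719·5561
131337⁻¹ ≡ 12249 (mod 17968), so k ≡ 12249·9022 ≡ 7278 (mod 17968).
x = 5848 + 131337·7278 = 955876534.

955876534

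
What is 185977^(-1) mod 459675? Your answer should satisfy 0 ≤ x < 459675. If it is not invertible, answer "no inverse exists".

431488

Apply the Euclidean algorithm to 459675 and 185977:
459675 = 2×185977 + 87721
185977 = 2×87721 + 10535
87721 = 8×10535 + 3441
10535 = 3×3441 + 212
3441 = 16×212 + 49
212 = 4×49 + 16
49 = 3×16 + 1
16 = 16×1 + 0
gcd = 1, so the inverse exists. Back-substitute:
1 = 49 − 3·16
1 = −3·212 + 13·49
1 = 13·3441 − 211·212
1 = −211·10535 + 646·3441
1 = 646·87721 − 5379·10535
1 = −5379·185977 + 11404·87721
1 = 11404·459675 − 28187·185977
Thus 185977·(-28187) ≡ 1 (mod 459675); reducing, -28187 mod 459675 = 431488.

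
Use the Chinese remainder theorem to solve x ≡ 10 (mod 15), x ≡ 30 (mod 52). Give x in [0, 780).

Write x = 10 + 15·k. Then 15·k ≡ 30 − 10 ≡ 20 (mod 52).
Need 15⁻¹ mod 52. Extended Euclid on (52, 15):
52 = 3×15 + 7
15 = 2×7 + 1
7 = 7×1 + 0
Back-substitute:
1 = 15 − 2·7
1 = −2·52 + 7·15
15⁻¹ ≡ 7 (mod 52), so k ≡ 7·20 ≡ 36 (mod 52).
x = 10 + 15·36 = 550.

550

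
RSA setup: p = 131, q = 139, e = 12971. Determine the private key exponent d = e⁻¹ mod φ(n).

8831

φ(n) = (p−1)(q−1) = 130·138 = 17940.
Need d with 12971·d ≡ 1 (mod 17940). Apply the extended Euclidean algorithm:
17940 = 1×12971 + 4969
12971 = 2×4969 + 3033
4969 = 1×3033 + 1936
3033 = 1×1936 + 1097
1936 = 1×1097 + 839
1097 = 1×839 + 258
839 = 3×258 + 65
258 = 3×65 + 63
65 = 1×63 + 2
63 = 31×2 + 1
2 = 2×1 + 0
Back-substitute:
1 = 63 − 31·2
1 = −31·65 + 32·63
1 = 32·258 − 127·65
1 = −127·839 + 413·258
1 = 413·1097 − 540·839
1 = −540·1936 + 953·1097
1 = 953·3033 − 1493·1936
1 = −1493·4969 + 2446·3033
1 = 2446·12971 − 6385·4969
1 = −6385·17940 + 8831·12971
So 12971·8831 ≡ 1 (mod 17940), hence d = 8831.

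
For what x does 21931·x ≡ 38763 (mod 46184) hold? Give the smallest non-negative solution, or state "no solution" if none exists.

32009

First find gcd(21931, 46184):
46184 = 2*21931 + 2322
21931 = 9*2322 + 1033
2322 = 2*1033 + 256
1033 = 4*256 + 9
256 = 28*9 + 4
9 = 2*4 + 1
4 = 4*1 + 0
gcd = 1, so a unique solution mod 46184 exists.
Back-substitute for the Bézout coefficients:
1 = 9 − 2·4
1 = −2·256 + 57·9
1 = 57·1033 − 230·256
1 = −230·2322 + 517·1033
1 = 517·21931 − 4883·2322
1 = −4883·46184 + 10283·21931
So 21931·(10283) ≡ 1 (mod 46184), giving 21931⁻¹ ≡ 10283.
x ≡ 21931⁻¹·38763 ≡ 10283·38763 ≡ 32009 (mod 46184).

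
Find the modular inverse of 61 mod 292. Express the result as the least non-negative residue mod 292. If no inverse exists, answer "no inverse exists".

gcd(292, 61) by repeated division:
292 = 4·61 + 48
61 = 1·48 + 13
48 = 3·13 + 9
13 = 1·9 + 4
9 = 2·4 + 1
4 = 4·1 + 0
gcd = 1, so the inverse exists. Back-substitute:
1 = 9 − 2·4
1 = −2·13 + 3·9
1 = 3·48 − 11·13
1 = −11·61 + 14·48
1 = 14·292 − 67·61
Thus 61·(-67) ≡ 1 (mod 292); reducing, -67 mod 292 = 225.

225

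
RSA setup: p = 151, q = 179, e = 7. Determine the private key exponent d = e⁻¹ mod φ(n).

φ(n) = (p−1)(q−1) = 150·178 = 26700.
Need d with 7·d ≡ 1 (mod 26700). Apply the extended Euclidean algorithm:
26700 = 3814×7 + 2
7 = 3×2 + 1
2 = 2×1 + 0
Back-substitute:
1 = 7 − 3·2
1 = −3·26700 + 11443·7
So 7·11443 ≡ 1 (mod 26700), hence d = 11443.

11443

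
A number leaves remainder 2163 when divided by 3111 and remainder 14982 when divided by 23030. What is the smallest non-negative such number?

Write x = 2163 + 3111·k. Then 3111·k ≡ 14982 − 2163 ≡ 12819 (mod 23030).
Need 3111⁻¹ mod 23030. Extended Euclid on (23030, 3111):
23030 = 7·3111 + 1253
3111 = 2·1253 + 605
1253 = 2·605 + 43
605 = 14·43 + 3
43 = 14·3 + 1
3 = 3·1 + 0
Back-substitute:
1 = 43 − 14·3
1 = −14·605 + 197·43
1 = 197·1253 − 408·605
1 = −408·3111 + 1013·1253
1 = 1013·23030 − 7499·3111
3111⁻¹ ≡ 15531 (mod 23030), so k ≡ 15531·12819 ≡ 20569 (mod 23030).
x = 2163 + 3111·20569 = 63992322.

63992322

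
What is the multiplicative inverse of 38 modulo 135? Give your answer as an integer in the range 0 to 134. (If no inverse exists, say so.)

Apply the Euclidean algorithm to 135 and 38:
135 = 3·38 + 21
38 = 1·21 + 17
21 = 1·17 + 4
17 = 4·4 + 1
4 = 4·1 + 0
gcd = 1, so the inverse exists. Back-substitute:
1 = 17 − 4·4
1 = −4·21 + 5·17
1 = 5·38 − 9·21
1 = −9·135 + 32·38
So 38·32 ≡ 1 (mod 135).

32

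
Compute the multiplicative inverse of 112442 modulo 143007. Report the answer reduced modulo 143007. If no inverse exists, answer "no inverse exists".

Apply the Euclidean algorithm to 143007 and 112442:
143007 = 1×112442 + 30565
112442 = 3×30565 + 20747
30565 = 1×20747 + 9818
20747 = 2×9818 + 1111
9818 = 8×1111 + 930
1111 = 1×930 + 181
930 = 5×181 + 25
181 = 7×25 + 6
25 = 4×6 + 1
6 = 6×1 + 0
gcd = 1, so the inverse exists. Back-substitute:
1 = 25 − 4·6
1 = −4·181 + 29·25
1 = 29·930 − 149·181
1 = −149·1111 + 178·930
1 = 178·9818 − 1573·1111
1 = −1573·20747 + 3324·9818
1 = 3324·30565 − 4897·20747
1 = −4897·112442 + 18015·30565
1 = 18015·143007 − 22912·112442
So 112442·(-22912) ≡ 1 (mod 143007), and -22912 ≡ 120095 (mod 143007).

120095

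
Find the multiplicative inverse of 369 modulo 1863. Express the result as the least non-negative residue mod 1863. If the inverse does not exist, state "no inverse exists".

Compute gcd(369, 1863):
1863 = 5*369 + 18
369 = 20*18 + 9
18 = 2*9 + 0
gcd(369, 1863) = 9 ≠ 1, so 369 has no multiplicative inverse modulo 1863.

no inverse exists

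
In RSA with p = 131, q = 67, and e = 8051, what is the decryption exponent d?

6731

φ(n) = (p−1)(q−1) = 130·66 = 8580.
Need d with 8051·d ≡ 1 (mod 8580). Apply the extended Euclidean algorithm:
8580 = 1*8051 + 529
8051 = 15*529 + 116
529 = 4*116 + 65
116 = 1*65 + 51
65 = 1*51 + 14
51 = 3*14 + 9
14 = 1*9 + 5
9 = 1*5 + 4
5 = 1*4 + 1
4 = 4*1 + 0
Back-substitute:
1 = 5 − 4
1 = −9 + 2·5
1 = 2·14 − 3·9
1 = −3·51 + 11·14
1 = 11·65 − 14·51
1 = −14·116 + 25·65
1 = 25·529 − 114·116
1 = −114·8051 + 1735·529
1 = 1735·8580 − 1849·8051
So 8051·(-1849) ≡ 1 (mod 8580), hence d ≡ -1849 ≡ 6731 (mod 8580).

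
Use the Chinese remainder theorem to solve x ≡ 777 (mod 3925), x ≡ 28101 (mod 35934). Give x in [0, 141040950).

Write x = 777 + 3925·k. Then 3925·k ≡ 28101 − 777 ≡ 27324 (mod 35934).
Need 3925⁻¹ mod 35934. Extended Euclid on (35934, 3925):
35934 = 9·3925 + 609
3925 = 6·609 + 271
609 = 2·271 + 67
271 = 4·67 + 3
67 = 22·3 + 1
3 = 3·1 + 0
Back-substitute:
1 = 67 − 22·3
1 = −22·271 + 89·67
1 = 89·609 − 200·271
1 = −200·3925 + 1289·609
1 = 1289·35934 − 11801·3925
3925⁻¹ ≡ 24133 (mod 35934), so k ≡ 24133·27324 ≡ 21192 (mod 35934).
x = 777 + 3925·21192 = 83179377.

83179377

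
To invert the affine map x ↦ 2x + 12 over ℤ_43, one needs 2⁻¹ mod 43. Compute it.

22

Extended Euclidean algorithm:
43 = 21·2 + 1
2 = 2·1 + 0
gcd = 1, so the inverse exists. Back-substitute:
1 = 43 − 21·2
Thus 2·(-21) ≡ 1 (mod 43); reducing, -21 mod 43 = 22.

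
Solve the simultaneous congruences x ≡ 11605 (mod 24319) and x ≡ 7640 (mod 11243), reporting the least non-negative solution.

Write x = 11605 + 24319·k. Then 24319·k ≡ 7640 − 11605 ≡ 7278 (mod 11243).
Need 24319⁻¹ mod 11243. Extended Euclid on (11243, 1833):
11243 = 6·1833 + 245
1833 = 7·245 + 118
245 = 2·118 + 9
118 = 13·9 + 1
9 = 9·1 + 0
Back-substitute:
1 = 118 − 13·9
1 = −13·245 + 27·118
1 = 27·1833 − 202·245
1 = −202·11243 + 1239·1833
24319⁻¹ ≡ 1239 (mod 11243), so k ≡ 1239·7278 ≡ 556 (mod 11243).
x = 11605 + 24319·556 = 13532969.

13532969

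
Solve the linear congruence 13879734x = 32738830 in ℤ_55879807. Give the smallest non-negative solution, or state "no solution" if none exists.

First find gcd(13879734, 55879807):
55879807 = 4×13879734 + 360871
13879734 = 38×360871 + 166636
360871 = 2×166636 + 27599
166636 = 6×27599 + 1042
27599 = 26×1042 + 507
1042 = 2×507 + 28
507 = 18×28 + 3
28 = 9×3 + 1
3 = 3×1 + 0
gcd = 1, so a unique solution mod 55879807 exists.
Back-substitute for the Bézout coefficients:
1 = 28 − 9·3
1 = −9·507 + 163·28
1 = 163·1042 − 335·507
1 = −335·27599 + 8873·1042
1 = 8873·166636 − 53573·27599
1 = −53573·360871 + 116019·166636
1 = 116019·13879734 − 4462295·360871
1 = −4462295·55879807 + 17965199·13879734
So 13879734·(17965199) ≡ 1 (mod 55879807), giving 13879734⁻¹ ≡ 17965199.
x ≡ 13879734⁻¹·32738830 ≡ 17965199·32738830 ≡ 40187090 (mod 55879807).

40187090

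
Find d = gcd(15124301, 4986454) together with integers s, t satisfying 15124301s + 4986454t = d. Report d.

1

Euclidean algorithm:
15124301 = 3·4986454 + 164939
4986454 = 30·164939 + 38284
164939 = 4·38284 + 11803
38284 = 3·11803 + 2875
11803 = 4·2875 + 303
2875 = 9·303 + 148
303 = 2·148 + 7
148 = 21·7 + 1
7 = 7·1 + 0
gcd(15124301, 4986454) = 1.
Back-substituting:
1 = 148 − 21·7
1 = −21·303 + 43·148
1 = 43·2875 − 408·303
1 = −408·11803 + 1675·2875
1 = 1675·38284 − 5433·11803
1 = −5433·164939 + 23407·38284
1 = 23407·4986454 − 707643·164939
1 = −707643·15124301 + 2146336·4986454
So 1 = (-707643)·15124301 + (2146336)·4986454.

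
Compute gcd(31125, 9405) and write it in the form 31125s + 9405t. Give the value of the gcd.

Apply Euclid's algorithm to 31125 and 9405:
31125 = 3×9405 + 2910
9405 = 3×2910 + 675
2910 = 4×675 + 210
675 = 3×210 + 45
210 = 4×45 + 30
45 = 1×30 + 15
30 = 2×15 + 0
gcd(31125, 9405) = 15.
Express as a combination:
15 = 45 − 30
15 = −210 + 5·45
15 = 5·675 − 16·210
15 = −16·2910 + 69·675
15 = 69·9405 − 223·2910
15 = −223·31125 + 738·9405
So 15 = (-223)·31125 + (738)·9405.

15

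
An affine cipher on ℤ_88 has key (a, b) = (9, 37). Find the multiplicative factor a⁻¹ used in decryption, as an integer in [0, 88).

49

Run Euclid on (88, 9):
88 = 9·9 + 7
9 = 1·7 + 2
7 = 3·2 + 1
2 = 2·1 + 0
Since gcd(9, 88) = 1, back-substitute to write 1 as a combination:
1 = 7 − 3·2
1 = −3·9 + 4·7
1 = 4·88 − 39·9
Hence 9⁻¹ ≡ -39 ≡ 49 (mod 88).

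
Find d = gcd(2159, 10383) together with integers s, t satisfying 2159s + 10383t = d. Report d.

Euclidean algorithm:
10383 = 4·2159 + 1747
2159 = 1·1747 + 412
1747 = 4·412 + 99
412 = 4·99 + 16
99 = 6·16 + 3
16 = 5·3 + 1
3 = 3·1 + 0
gcd(2159, 10383) = 1.
Back-substituting:
1 = 16 − 5·3
1 = −5·99 + 31·16
1 = 31·412 − 129·99
1 = −129·1747 + 547·412
1 = 547·2159 − 676·1747
1 = −676·10383 + 3251·2159
So 1 = (-676)·10383 + (3251)·2159.

1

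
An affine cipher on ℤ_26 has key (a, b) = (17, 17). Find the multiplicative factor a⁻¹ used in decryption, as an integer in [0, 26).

Extended Euclidean algorithm:
26 = 1×17 + 9
17 = 1×9 + 8
9 = 1×8 + 1
8 = 8×1 + 0
Since gcd(17, 26) = 1, back-substitute to write 1 as a combination:
1 = 9 − 8
1 = −17 + 2·9
1 = 2·26 − 3·17
So 17·(-3) ≡ 1 (mod 26), and -3 ≡ 23 (mod 26).

23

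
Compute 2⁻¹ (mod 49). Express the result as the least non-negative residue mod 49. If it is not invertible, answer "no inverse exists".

25

Apply the Euclidean algorithm to 49 and 2:
49 = 24·2 + 1
2 = 2·1 + 0
The gcd is 1. Working backward:
1 = 49 − 24·2
Thus 2·(-24) ≡ 1 (mod 49); reducing, -24 mod 49 = 25.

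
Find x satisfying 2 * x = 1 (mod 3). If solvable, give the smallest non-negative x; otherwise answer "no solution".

2

First find gcd(2, 3):
3 = 1*2 + 1
2 = 2*1 + 0
gcd = 1, so a unique solution mod 3 exists.
Back-substitute for the Bézout coefficients:
1 = 3 − 2
So 2·(-1) ≡ 1 (mod 3), giving 2⁻¹ ≡ 2.
x ≡ 2⁻¹·1 ≡ 2·1 ≡ 2 (mod 3).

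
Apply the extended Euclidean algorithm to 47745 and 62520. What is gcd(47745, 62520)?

15

Euclidean algorithm:
62520 = 1·47745 + 14775
47745 = 3·14775 + 3420
14775 = 4·3420 + 1095
3420 = 3·1095 + 135
1095 = 8·135 + 15
135 = 9·15 + 0
gcd(47745, 62520) = 15.
Working backward:
15 = 1095 − 8·135
15 = −8·3420 + 25·1095
15 = 25·14775 − 108·3420
15 = −108·47745 + 349·14775
15 = 349·62520 − 457·47745
So 15 = (349)·62520 + (-457)·47745.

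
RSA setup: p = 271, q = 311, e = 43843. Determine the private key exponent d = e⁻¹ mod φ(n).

27907

φ(n) = (p−1)(q−1) = 270·310 = 83700.
Need d with 43843·d ≡ 1 (mod 83700). Apply the extended Euclidean algorithm:
83700 = 1*43843 + 39857
43843 = 1*39857 + 3986
39857 = 9*3986 + 3983
3986 = 1*3983 + 3
3983 = 1327*3 + 2
3 = 1*2 + 1
2 = 2*1 + 0
Back-substitute:
1 = 3 − 2
1 = −3983 + 1328·3
1 = 1328·3986 − 1329·3983
1 = −1329·39857 + 13289·3986
1 = 13289·43843 − 14618·39857
1 = −14618·83700 + 27907·43843
So 43843·27907 ≡ 1 (mod 83700), hence d = 27907.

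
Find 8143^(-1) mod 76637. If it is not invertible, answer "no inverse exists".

gcd(76637, 8143) by repeated division:
76637 = 9·8143 + 3350
8143 = 2·3350 + 1443
3350 = 2·1443 + 464
1443 = 3·464 + 51
464 = 9·51 + 5
51 = 10·5 + 1
5 = 5·1 + 0
Since gcd(8143, 76637) = 1, back-substitute to write 1 as a combination:
1 = 51 − 10·5
1 = −10·464 + 91·51
1 = 91·1443 − 283·464
1 = −283·3350 + 657·1443
1 = 657·8143 − 1597·3350
1 = −1597·76637 + 15030·8143
So 8143·15030 ≡ 1 (mod 76637).

15030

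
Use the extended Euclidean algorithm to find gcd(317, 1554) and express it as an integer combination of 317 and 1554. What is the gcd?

1

Repeated division:
1554 = 4*317 + 286
317 = 1*286 + 31
286 = 9*31 + 7
31 = 4*7 + 3
7 = 2*3 + 1
3 = 3*1 + 0
gcd(317, 1554) = 1.
Express as a combination:
1 = 7 − 2·3
1 = −2·31 + 9·7
1 = 9·286 − 83·31
1 = −83·317 + 92·286
1 = 92·1554 − 451·317
So 1 = (92)·1554 + (-451)·317.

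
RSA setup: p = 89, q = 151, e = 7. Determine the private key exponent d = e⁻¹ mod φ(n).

7543

φ(n) = (p−1)(q−1) = 88·150 = 13200.
Need d with 7·d ≡ 1 (mod 13200). Apply the extended Euclidean algorithm:
13200 = 1885·7 + 5
7 = 1·5 + 2
5 = 2·2 + 1
2 = 2·1 + 0
Back-substitute:
1 = 5 − 2·2
1 = −2·7 + 3·5
1 = 3·13200 − 5657·7
So 7·(-5657) ≡ 1 (mod 13200), hence d ≡ -5657 ≡ 7543 (mod 13200).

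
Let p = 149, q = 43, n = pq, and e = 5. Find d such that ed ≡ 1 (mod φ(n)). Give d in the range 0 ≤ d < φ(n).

φ(n) = (p−1)(q−1) = 148·42 = 6216.
Need d with 5·d ≡ 1 (mod 6216). Apply the extended Euclidean algorithm:
6216 = 1243*5 + 1
5 = 5*1 + 0
Back-substitute:
1 = 6216 − 1243·5
So 5·(-1243) ≡ 1 (mod 6216), hence d ≡ -1243 ≡ 4973 (mod 6216).

4973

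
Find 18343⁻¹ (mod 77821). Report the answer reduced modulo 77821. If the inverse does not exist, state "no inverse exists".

Run Euclid on (77821, 18343):
77821 = 4×18343 + 4449
18343 = 4×4449 + 547
4449 = 8×547 + 73
547 = 7×73 + 36
73 = 2×36 + 1
36 = 36×1 + 0
gcd = 1, so the inverse exists. Back-substitute:
1 = 73 − 2·36
1 = −2·547 + 15·73
1 = 15·4449 − 122·547
1 = −122·18343 + 503·4449
1 = 503·77821 − 2134·18343
So 18343·(-2134) ≡ 1 (mod 77821), and -2134 ≡ 75687 (mod 77821).

75687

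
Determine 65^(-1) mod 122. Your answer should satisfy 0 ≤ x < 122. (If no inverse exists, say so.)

Apply the Euclidean algorithm to 122 and 65:
122 = 1·65 + 57
65 = 1·57 + 8
57 = 7·8 + 1
8 = 8·1 + 0
The gcd is 1. Working backward:
1 = 57 − 7·8
1 = −7·65 + 8·57
1 = 8·122 − 15·65
Thus 65·(-15) ≡ 1 (mod 122); reducing, -15 mod 122 = 107.

107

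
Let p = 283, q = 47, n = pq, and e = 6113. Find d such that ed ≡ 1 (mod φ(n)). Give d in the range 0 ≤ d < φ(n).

φ(n) = (p−1)(q−1) = 282·46 = 12972.
Need d with 6113·d ≡ 1 (mod 12972). Apply the extended Euclidean algorithm:
12972 = 2×6113 + 746
6113 = 8×746 + 145
746 = 5×145 + 21
145 = 6×21 + 19
21 = 1×19 + 2
19 = 9×2 + 1
2 = 2×1 + 0
Back-substitute:
1 = 19 − 9·2
1 = −9·21 + 10·19
1 = 10·145 − 69·21
1 = −69·746 + 355·145
1 = 355·6113 − 2909·746
1 = −2909·12972 + 6173·6113
So 6113·6173 ≡ 1 (mod 12972), hence d = 6173.

6173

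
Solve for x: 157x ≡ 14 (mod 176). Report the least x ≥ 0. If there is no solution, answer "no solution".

166

First find gcd(157, 176):
176 = 1×157 + 19
157 = 8×19 + 5
19 = 3×5 + 4
5 = 1×4 + 1
4 = 4×1 + 0
gcd = 1, so a unique solution mod 176 exists.
Back-substitute for the Bézout coefficients:
1 = 5 − 4
1 = −19 + 4·5
1 = 4·157 − 33·19
1 = −33·176 + 37·157
So 157·(37) ≡ 1 (mod 176), giving 157⁻¹ ≡ 37.
x ≡ 157⁻¹·14 ≡ 37·14 ≡ 166 (mod 176).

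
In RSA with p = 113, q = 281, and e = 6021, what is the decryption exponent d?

φ(n) = (p−1)(q−1) = 112·280 = 31360.
Need d with 6021·d ≡ 1 (mod 31360). Apply the extended Euclidean algorithm:
31360 = 5·6021 + 1255
6021 = 4·1255 + 1001
1255 = 1·1001 + 254
1001 = 3·254 + 239
254 = 1·239 + 15
239 = 15·15 + 14
15 = 1·14 + 1
14 = 14·1 + 0
Back-substitute:
1 = 15 − 14
1 = −239 + 16·15
1 = 16·254 − 17·239
1 = −17·1001 + 67·254
1 = 67·1255 − 84·1001
1 = −84·6021 + 403·1255
1 = 403·31360 − 2099·6021
So 6021·(-2099) ≡ 1 (mod 31360), hence d ≡ -2099 ≡ 29261 (mod 31360).

29261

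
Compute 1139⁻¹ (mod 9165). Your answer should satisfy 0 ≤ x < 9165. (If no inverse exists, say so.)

Extended Euclidean algorithm:
9165 = 8×1139 + 53
1139 = 21×53 + 26
53 = 2×26 + 1
26 = 26×1 + 0
Since gcd(1139, 9165) = 1, back-substitute to write 1 as a combination:
1 = 53 − 2·26
1 = −2·1139 + 43·53
1 = 43·9165 − 346·1139
Hence 1139⁻¹ ≡ -346 ≡ 8819 (mod 9165).

8819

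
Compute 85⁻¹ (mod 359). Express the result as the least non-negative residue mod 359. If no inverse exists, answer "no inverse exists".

Apply the Euclidean algorithm to 359 and 85:
359 = 4×85 + 19
85 = 4×19 + 9
19 = 2×9 + 1
9 = 9×1 + 0
Since gcd(85, 359) = 1, back-substitute to write 1 as a combination:
1 = 19 − 2·9
1 = −2·85 + 9·19
1 = 9·359 − 38·85
Hence 85⁻¹ ≡ -38 ≡ 321 (mod 359).

321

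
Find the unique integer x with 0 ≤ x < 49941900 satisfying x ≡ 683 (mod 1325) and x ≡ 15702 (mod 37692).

37443858

Write x = 683 + 1325·k. Then 1325·k ≡ 15702 − 683 ≡ 15019 (mod 37692).
Need 1325⁻¹ mod 37692. Extended Euclid on (37692, 1325):
37692 = 28·1325 + 592
1325 = 2·592 + 141
592 = 4·141 + 28
141 = 5·28 + 1
28 = 28·1 + 0
Back-substitute:
1 = 141 − 5·28
1 = −5·592 + 21·141
1 = 21·1325 − 47·592
1 = −47·37692 + 1337·1325
1325⁻¹ ≡ 1337 (mod 37692), so k ≡ 1337·15019 ≡ 28259 (mod 37692).
x = 683 + 1325·28259 = 37443858.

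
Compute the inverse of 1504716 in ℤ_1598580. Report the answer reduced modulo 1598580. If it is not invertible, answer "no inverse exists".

no inverse exists

Euclidean algorithm on 1598580, 1504716:
1598580 = 1·1504716 + 93864
1504716 = 16·93864 + 2892
93864 = 32·2892 + 1320
2892 = 2·1320 + 252
1320 = 5·252 + 60
252 = 4·60 + 12
60 = 5·12 + 0
The gcd is 12, not 1, hence no inverse exists.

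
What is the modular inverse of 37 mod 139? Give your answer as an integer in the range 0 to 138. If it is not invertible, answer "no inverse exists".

Apply the Euclidean algorithm to 139 and 37:
139 = 3*37 + 28
37 = 1*28 + 9
28 = 3*9 + 1
9 = 9*1 + 0
Since gcd(37, 139) = 1, back-substitute to write 1 as a combination:
1 = 28 − 3·9
1 = −3·37 + 4·28
1 = 4·139 − 15·37
So 37·(-15) ≡ 1 (mod 139), and -15 ≡ 124 (mod 139).

124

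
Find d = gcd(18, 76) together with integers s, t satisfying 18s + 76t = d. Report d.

2

Euclidean algorithm:
76 = 4×18 + 4
18 = 4×4 + 2
4 = 2×2 + 0
gcd(18, 76) = 2.
Back-substituting:
2 = 18 − 4·4
2 = −4·76 + 17·18
So 2 = (-4)·76 + (17)·18.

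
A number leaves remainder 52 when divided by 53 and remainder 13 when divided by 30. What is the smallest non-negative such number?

1483

Write x = 52 + 53·k. Then 53·k ≡ 13 − 52 ≡ 21 (mod 30).
Need 53⁻¹ mod 30. Extended Euclid on (30, 23):
30 = 1·23 + 7
23 = 3·7 + 2
7 = 3·2 + 1
2 = 2·1 + 0
Back-substitute:
1 = 7 − 3·2
1 = −3·23 + 10·7
1 = 10·30 − 13·23
53⁻¹ ≡ 17 (mod 30), so k ≡ 17·21 ≡ 27 (mod 30).
x = 52 + 53·27 = 1483.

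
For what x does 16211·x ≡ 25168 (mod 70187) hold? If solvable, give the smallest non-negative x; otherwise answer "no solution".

First find gcd(16211, 70187):
70187 = 4·16211 + 5343
16211 = 3·5343 + 182
5343 = 29·182 + 65
182 = 2·65 + 52
65 = 1·52 + 13
52 = 4·13 + 0
gcd = 13 and 13 | 25168, so solutions exist. Divide through by 13: 1247x ≡ 1936 (mod 5399).
Now find 1247⁻¹ mod 5399:
5399 = 4*1247 + 411
1247 = 3*411 + 14
411 = 29*14 + 5
14 = 2*5 + 4
5 = 1*4 + 1
4 = 4*1 + 0
Back-substitute:
1 = 5 − 4
1 = −14 + 3·5
1 = 3·411 − 88·14
1 = −88·1247 + 267·411
1 = 267·5399 − 1156·1247
So 1247·(-1156) ≡ 1 (mod 5399), i.e. 1247⁻¹ ≡ 4243.
Then x ≡ 4243·1936 ≡ 2569 (mod 5399); the smallest non-negative solution is x = 2569.

2569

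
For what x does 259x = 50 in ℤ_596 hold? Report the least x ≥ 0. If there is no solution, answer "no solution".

14

First find gcd(259, 596):
596 = 2·259 + 78
259 = 3·78 + 25
78 = 3·25 + 3
25 = 8·3 + 1
3 = 3·1 + 0
gcd = 1, so a unique solution mod 596 exists.
Back-substitute for the Bézout coefficients:
1 = 25 − 8·3
1 = −8·78 + 25·25
1 = 25·259 − 83·78
1 = −83·596 + 191·259
So 259·(191) ≡ 1 (mod 596), giving 259⁻¹ ≡ 191.
x ≡ 259⁻¹·50 ≡ 191·50 ≡ 14 (mod 596).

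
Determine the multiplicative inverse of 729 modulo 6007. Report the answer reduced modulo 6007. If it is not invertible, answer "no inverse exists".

Extended Euclidean algorithm:
6007 = 8×729 + 175
729 = 4×175 + 29
175 = 6×29 + 1
29 = 29×1 + 0
The gcd is 1. Working backward:
1 = 175 − 6·29
1 = −6·729 + 25·175
1 = 25·6007 − 206·729
So 729·(-206) ≡ 1 (mod 6007), and -206 ≡ 5801 (mod 6007).

5801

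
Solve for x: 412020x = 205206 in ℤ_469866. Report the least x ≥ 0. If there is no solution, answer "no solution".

First find gcd(412020, 469866):
469866 = 1·412020 + 57846
412020 = 7·57846 + 7098
57846 = 8·7098 + 1062
7098 = 6·1062 + 726
1062 = 1·726 + 336
726 = 2·336 + 54
336 = 6·54 + 12
54 = 4·12 + 6
12 = 2·6 + 0
gcd = 6 and 6 | 205206, so solutions exist. Divide through by 6: 68670x ≡ 34201 (mod 78311).
Now find 68670⁻¹ mod 78311:
78311 = 1·68670 + 9641
68670 = 7·9641 + 1183
9641 = 8·1183 + 177
1183 = 6·177 + 121
177 = 1·121 + 56
121 = 2·56 + 9
56 = 6·9 + 2
9 = 4·2 + 1
2 = 2·1 + 0
Back-substitute:
1 = 9 − 4·2
1 = −4·56 + 25·9
1 = 25·121 − 54·56
1 = −54·177 + 79·121
1 = 79·1183 − 528·177
1 = −528·9641 + 4303·1183
1 = 4303·68670 − 30649·9641
1 = −30649·78311 + 34952·68670
So 68670⁻¹ ≡ 34952 (mod 78311).
Then x ≡ 34952·34201 ≡ 54248 (mod 78311); the smallest non-negative solution is x = 54248.

54248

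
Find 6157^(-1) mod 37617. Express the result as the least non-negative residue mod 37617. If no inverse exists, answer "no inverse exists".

gcd(37617, 6157) by repeated division:
37617 = 6*6157 + 675
6157 = 9*675 + 82
675 = 8*82 + 19
82 = 4*19 + 6
19 = 3*6 + 1
6 = 6*1 + 0
The gcd is 1. Working backward:
1 = 19 − 3·6
1 = −3·82 + 13·19
1 = 13·675 − 107·82
1 = −107·6157 + 976·675
1 = 976·37617 − 5963·6157
So 6157·(-5963) ≡ 1 (mod 37617), and -5963 ≡ 31654 (mod 37617).

31654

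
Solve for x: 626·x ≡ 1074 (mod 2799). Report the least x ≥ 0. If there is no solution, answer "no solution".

First find gcd(626, 2799):
2799 = 4×626 + 295
626 = 2×295 + 36
295 = 8×36 + 7
36 = 5×7 + 1
7 = 7×1 + 0
gcd = 1, so a unique solution mod 2799 exists.
Back-substitute for the Bézout coefficients:
1 = 36 − 5·7
1 = −5·295 + 41·36
1 = 41·626 − 87·295
1 = −87·2799 + 389·626
So 626·(389) ≡ 1 (mod 2799), giving 626⁻¹ ≡ 389.
x ≡ 626⁻¹·1074 ≡ 389·1074 ≡ 735 (mod 2799).

735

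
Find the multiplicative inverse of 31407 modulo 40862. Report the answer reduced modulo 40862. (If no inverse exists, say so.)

8073

Run Euclid on (40862, 31407):
40862 = 1·31407 + 9455
31407 = 3·9455 + 3042
9455 = 3·3042 + 329
3042 = 9·329 + 81
329 = 4·81 + 5
81 = 16·5 + 1
5 = 5·1 + 0
gcd = 1, so the inverse exists. Back-substitute:
1 = 81 − 16·5
1 = −16·329 + 65·81
1 = 65·3042 − 601·329
1 = −601·9455 + 1868·3042
1 = 1868·31407 − 6205·9455
1 = −6205·40862 + 8073·31407
So 31407·8073 ≡ 1 (mod 40862).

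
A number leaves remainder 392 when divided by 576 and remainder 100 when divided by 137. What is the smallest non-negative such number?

Write x = 392 + 576·k. Then 576·k ≡ 100 − 392 ≡ 119 (mod 137).
Need 576⁻¹ mod 137. Extended Euclid on (137, 28):
137 = 4×28 + 25
28 = 1×25 + 3
25 = 8×3 + 1
3 = 3×1 + 0
Back-substitute:
1 = 25 − 8·3
1 = −8·28 + 9·25
1 = 9·137 − 44·28
576⁻¹ ≡ 93 (mod 137), so k ≡ 93·119 ≡ 107 (mod 137).
x = 392 + 576·107 = 62024.

62024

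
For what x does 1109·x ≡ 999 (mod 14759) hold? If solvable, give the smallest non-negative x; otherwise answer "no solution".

First find gcd(1109, 14759):
14759 = 13·1109 + 342
1109 = 3·342 + 83
342 = 4·83 + 10
83 = 8·10 + 3
10 = 3·3 + 1
3 = 3·1 + 0
gcd = 1, so a unique solution mod 14759 exists.
Back-substitute for the Bézout coefficients:
1 = 10 − 3·3
1 = −3·83 + 25·10
1 = 25·342 − 103·83
1 = −103·1109 + 334·342
1 = 334·14759 − 4445·1109
So 1109·(-4445) ≡ 1 (mod 14759), giving 1109⁻¹ ≡ 10314.
x ≡ 1109⁻¹·999 ≡ 10314·999 ≡ 1904 (mod 14759).

1904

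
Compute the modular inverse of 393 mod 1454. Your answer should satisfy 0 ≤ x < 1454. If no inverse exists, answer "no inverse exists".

Run Euclid on (1454, 393):
1454 = 3·393 + 275
393 = 1·275 + 118
275 = 2·118 + 39
118 = 3·39 + 1
39 = 39·1 + 0
The gcd is 1. Working backward:
1 = 118 − 3·39
1 = −3·275 + 7·118
1 = 7·393 − 10·275
1 = −10·1454 + 37·393
So 393·37 ≡ 1 (mod 1454).

37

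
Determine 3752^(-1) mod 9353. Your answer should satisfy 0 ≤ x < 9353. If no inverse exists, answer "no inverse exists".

5023

gcd(9353, 3752) by repeated division:
9353 = 2·3752 + 1849
3752 = 2·1849 + 54
1849 = 34·54 + 13
54 = 4·13 + 2
13 = 6·2 + 1
2 = 2·1 + 0
The gcd is 1. Working backward:
1 = 13 − 6·2
1 = −6·54 + 25·13
1 = 25·1849 − 856·54
1 = −856·3752 + 1737·1849
1 = 1737·9353 − 4330·3752
Thus 3752·(-4330) ≡ 1 (mod 9353); reducing, -4330 mod 9353 = 5023.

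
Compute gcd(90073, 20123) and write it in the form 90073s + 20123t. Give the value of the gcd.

Apply Euclid's algorithm to 90073 and 20123:
90073 = 4×20123 + 9581
20123 = 2×9581 + 961
9581 = 9×961 + 932
961 = 1×932 + 29
932 = 32×29 + 4
29 = 7×4 + 1
4 = 4×1 + 0
gcd(90073, 20123) = 1.
Working backward:
1 = 29 − 7·4
1 = −7·932 + 225·29
1 = 225·961 − 232·932
1 = −232·9581 + 2313·961
1 = 2313·20123 − 4858·9581
1 = −4858·90073 + 21745·20123
So 1 = (-4858)·90073 + (21745)·20123.

1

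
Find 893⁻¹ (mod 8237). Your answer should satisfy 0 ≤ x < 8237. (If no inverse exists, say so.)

Extended Euclidean algorithm:
8237 = 9×893 + 200
893 = 4×200 + 93
200 = 2×93 + 14
93 = 6×14 + 9
14 = 1×9 + 5
9 = 1×5 + 4
5 = 1×4 + 1
4 = 4×1 + 0
Since gcd(893, 8237) = 1, back-substitute to write 1 as a combination:
1 = 5 − 4
1 = −9 + 2·5
1 = 2·14 − 3·9
1 = −3·93 + 20·14
1 = 20·200 − 43·93
1 = −43·893 + 192·200
1 = 192·8237 − 1771·893
Hence 893⁻¹ ≡ -1771 ≡ 6466 (mod 8237).

6466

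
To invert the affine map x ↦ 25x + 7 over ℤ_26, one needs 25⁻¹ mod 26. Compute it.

25

gcd(26, 25) by repeated division:
26 = 1·25 + 1
25 = 25·1 + 0
The gcd is 1. Working backward:
1 = 26 − 25
Hence 25⁻¹ ≡ -1 ≡ 25 (mod 26).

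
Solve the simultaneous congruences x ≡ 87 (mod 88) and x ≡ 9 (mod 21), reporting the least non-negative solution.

1143

Write x = 87 + 88·k. Then 88·k ≡ 9 − 87 ≡ 6 (mod 21).
Need 88⁻¹ mod 21. Extended Euclid on (21, 4):
21 = 5*4 + 1
4 = 4*1 + 0
Back-substitute:
1 = 21 − 5·4
88⁻¹ ≡ 16 (mod 21), so k ≡ 16·6 ≡ 12 (mod 21).
x = 87 + 88·12 = 1143.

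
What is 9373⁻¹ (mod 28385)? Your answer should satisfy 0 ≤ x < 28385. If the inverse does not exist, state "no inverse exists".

Euclidean algorithm on 28385, 9373:
28385 = 3·9373 + 266
9373 = 35·266 + 63
266 = 4·63 + 14
63 = 4·14 + 7
14 = 2·7 + 0
Since gcd = 7 > 1, 9373 is not a unit mod 28385.

no inverse exists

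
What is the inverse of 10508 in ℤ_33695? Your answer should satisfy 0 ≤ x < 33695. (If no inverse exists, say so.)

3787

Apply the Euclidean algorithm to 33695 and 10508:
33695 = 3·10508 + 2171
10508 = 4·2171 + 1824
2171 = 1·1824 + 347
1824 = 5·347 + 89
347 = 3·89 + 80
89 = 1·80 + 9
80 = 8·9 + 8
9 = 1·8 + 1
8 = 8·1 + 0
Since gcd(10508, 33695) = 1, back-substitute to write 1 as a combination:
1 = 9 − 8
1 = −80 + 9·9
1 = 9·89 − 10·80
1 = −10·347 + 39·89
1 = 39·1824 − 205·347
1 = −205·2171 + 244·1824
1 = 244·10508 − 1181·2171
1 = −1181·33695 + 3787·10508
So 10508·3787 ≡ 1 (mod 33695).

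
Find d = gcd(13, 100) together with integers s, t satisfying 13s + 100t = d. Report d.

Euclidean algorithm:
100 = 7·13 + 9
13 = 1·9 + 4
9 = 2·4 + 1
4 = 4·1 + 0
gcd(13, 100) = 1.
Express as a combination:
1 = 9 − 2·4
1 = −2·13 + 3·9
1 = 3·100 − 23·13
So 1 = (3)·100 + (-23)·13.

1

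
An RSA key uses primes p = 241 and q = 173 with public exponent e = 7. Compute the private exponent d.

35383

φ(n) = (p−1)(q−1) = 240·172 = 41280.
Need d with 7·d ≡ 1 (mod 41280). Apply the extended Euclidean algorithm:
41280 = 5897*7 + 1
7 = 7*1 + 0
Back-substitute:
1 = 41280 − 5897·7
So 7·(-5897) ≡ 1 (mod 41280), hence d ≡ -5897 ≡ 35383 (mod 41280).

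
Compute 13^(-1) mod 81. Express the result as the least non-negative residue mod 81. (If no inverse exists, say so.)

Run Euclid on (81, 13):
81 = 6*13 + 3
13 = 4*3 + 1
3 = 3*1 + 0
The gcd is 1. Working backward:
1 = 13 − 4·3
1 = −4·81 + 25·13
So 13·25 ≡ 1 (mod 81).

25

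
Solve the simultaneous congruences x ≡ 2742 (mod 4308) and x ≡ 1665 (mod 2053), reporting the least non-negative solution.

Write x = 2742 + 4308·k. Then 4308·k ≡ 1665 − 2742 ≡ 976 (mod 2053).
Need 4308⁻¹ mod 2053. Extended Euclid on (2053, 202):
2053 = 10·202 + 33
202 = 6·33 + 4
33 = 8·4 + 1
4 = 4·1 + 0
Back-substitute:
1 = 33 − 8·4
1 = −8·202 + 49·33
1 = 49·2053 − 498·202
4308⁻¹ ≡ 1555 (mod 2053), so k ≡ 1555·976 ≡ 513 (mod 2053).
x = 2742 + 4308·513 = 2212746.

2212746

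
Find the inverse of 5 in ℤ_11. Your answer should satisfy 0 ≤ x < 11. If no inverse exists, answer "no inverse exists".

9

gcd(11, 5) by repeated division:
11 = 2*5 + 1
5 = 5*1 + 0
gcd = 1, so the inverse exists. Back-substitute:
1 = 11 − 2·5
Hence 5⁻¹ ≡ -2 ≡ 9 (mod 11).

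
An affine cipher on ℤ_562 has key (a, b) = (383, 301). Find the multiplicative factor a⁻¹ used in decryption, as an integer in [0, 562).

Run Euclid on (562, 383):
562 = 1*383 + 179
383 = 2*179 + 25
179 = 7*25 + 4
25 = 6*4 + 1
4 = 4*1 + 0
gcd = 1, so the inverse exists. Back-substitute:
1 = 25 − 6·4
1 = −6·179 + 43·25
1 = 43·383 − 92·179
1 = −92·562 + 135·383
So 383·135 ≡ 1 (mod 562).

135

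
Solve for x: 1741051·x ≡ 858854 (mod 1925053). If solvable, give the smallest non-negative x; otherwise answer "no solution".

no solution

gcd(1741051, 1925053):
1925053 = 1*1741051 + 184002
1741051 = 9*184002 + 85033
184002 = 2*85033 + 13936
85033 = 6*13936 + 1417
13936 = 9*1417 + 1183
1417 = 1*1183 + 234
1183 = 5*234 + 13
234 = 18*13 + 0
gcd = 13, but 13 ∤ 858854, so the congruence has no solution.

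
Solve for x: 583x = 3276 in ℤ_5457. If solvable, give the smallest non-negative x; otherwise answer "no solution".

951

First find gcd(583, 5457):
5457 = 9*583 + 210
583 = 2*210 + 163
210 = 1*163 + 47
163 = 3*47 + 22
47 = 2*22 + 3
22 = 7*3 + 1
3 = 3*1 + 0
gcd = 1, so a unique solution mod 5457 exists.
Back-substitute for the Bézout coefficients:
1 = 22 − 7·3
1 = −7·47 + 15·22
1 = 15·163 − 52·47
1 = −52·210 + 67·163
1 = 67·583 − 186·210
1 = −186·5457 + 1741·583
So 583·(1741) ≡ 1 (mod 5457), giving 583⁻¹ ≡ 1741.
x ≡ 583⁻¹·3276 ≡ 1741·3276 ≡ 951 (mod 5457).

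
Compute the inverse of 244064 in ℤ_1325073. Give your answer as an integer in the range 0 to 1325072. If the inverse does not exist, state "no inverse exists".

44210

Run Euclid on (1325073, 244064):
1325073 = 5*244064 + 104753
244064 = 2*104753 + 34558
104753 = 3*34558 + 1079
34558 = 32*1079 + 30
1079 = 35*30 + 29
30 = 1*29 + 1
29 = 29*1 + 0
Since gcd(244064, 1325073) = 1, back-substitute to write 1 as a combination:
1 = 30 − 29
1 = −1079 + 36·30
1 = 36·34558 − 1153·1079
1 = −1153·104753 + 3495·34558
1 = 3495·244064 − 8143·104753
1 = −8143·1325073 + 44210·244064
So 244064·44210 ≡ 1 (mod 1325073).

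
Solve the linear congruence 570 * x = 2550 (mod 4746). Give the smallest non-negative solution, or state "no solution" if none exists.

First find gcd(570, 4746):
4746 = 8·570 + 186
570 = 3·186 + 12
186 = 15·12 + 6
12 = 2·6 + 0
gcd = 6 and 6 | 2550, so solutions exist. Divide through by 6: 95x ≡ 425 (mod 791).
Now find 95⁻¹ mod 791:
791 = 8·95 + 31
95 = 3·31 + 2
31 = 15·2 + 1
2 = 2·1 + 0
Back-substitute:
1 = 31 − 15·2
1 = −15·95 + 46·31
1 = 46·791 − 383·95
So 95·(-383) ≡ 1 (mod 791), i.e. 95⁻¹ ≡ 408.
Then x ≡ 408·425 ≡ 171 (mod 791); the smallest non-negative solution is x = 171.

171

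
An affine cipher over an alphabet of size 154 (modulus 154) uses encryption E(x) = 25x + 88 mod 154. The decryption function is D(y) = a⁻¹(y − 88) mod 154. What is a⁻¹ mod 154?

gcd(154, 25) by repeated division:
154 = 6·25 + 4
25 = 6·4 + 1
4 = 4·1 + 0
gcd = 1, so the inverse exists. Back-substitute:
1 = 25 − 6·4
1 = −6·154 + 37·25
So 25·37 ≡ 1 (mod 154).

37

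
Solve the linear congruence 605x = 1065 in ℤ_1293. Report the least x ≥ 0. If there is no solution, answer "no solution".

504

First find gcd(605, 1293):
1293 = 2×605 + 83
605 = 7×83 + 24
83 = 3×24 + 11
24 = 2×11 + 2
11 = 5×2 + 1
2 = 2×1 + 0
gcd = 1, so a unique solution mod 1293 exists.
Back-substitute for the Bézout coefficients:
1 = 11 − 5·2
1 = −5·24 + 11·11
1 = 11·83 − 38·24
1 = −38·605 + 277·83
1 = 277·1293 − 592·605
So 605·(-592) ≡ 1 (mod 1293), giving 605⁻¹ ≡ 701.
x ≡ 605⁻¹·1065 ≡ 701·1065 ≡ 504 (mod 1293).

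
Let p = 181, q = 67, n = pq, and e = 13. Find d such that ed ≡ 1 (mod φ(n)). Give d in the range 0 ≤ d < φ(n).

φ(n) = (p−1)(q−1) = 180·66 = 11880.
Need d with 13·d ≡ 1 (mod 11880). Apply the extended Euclidean algorithm:
11880 = 913*13 + 11
13 = 1*11 + 2
11 = 5*2 + 1
2 = 2*1 + 0
Back-substitute:
1 = 11 − 5·2
1 = −5·13 + 6·11
1 = 6·11880 − 5483·13
So 13·(-5483) ≡ 1 (mod 11880), hence d ≡ -5483 ≡ 6397 (mod 11880).

6397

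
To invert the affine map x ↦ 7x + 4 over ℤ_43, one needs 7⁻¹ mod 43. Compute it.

Apply the Euclidean algorithm to 43 and 7:
43 = 6×7 + 1
7 = 7×1 + 0
The gcd is 1. Working backward:
1 = 43 − 6·7
Hence 7⁻¹ ≡ -6 ≡ 37 (mod 43).

37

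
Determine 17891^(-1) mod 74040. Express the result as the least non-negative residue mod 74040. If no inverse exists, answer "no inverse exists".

gcd(74040, 17891) by repeated division:
74040 = 4×17891 + 2476
17891 = 7×2476 + 559
2476 = 4×559 + 240
559 = 2×240 + 79
240 = 3×79 + 3
79 = 26×3 + 1
3 = 3×1 + 0
Since gcd(17891, 74040) = 1, back-substitute to write 1 as a combination:
1 = 79 − 26·3
1 = −26·240 + 79·79
1 = 79·559 − 184·240
1 = −184·2476 + 815·559
1 = 815·17891 − 5889·2476
1 = −5889·74040 + 24371·17891
So 17891·24371 ≡ 1 (mod 74040).

24371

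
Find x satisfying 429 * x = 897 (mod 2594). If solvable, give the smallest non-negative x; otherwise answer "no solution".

1417

First find gcd(429, 2594):
2594 = 6·429 + 20
429 = 21·20 + 9
20 = 2·9 + 2
9 = 4·2 + 1
2 = 2·1 + 0
gcd = 1, so a unique solution mod 2594 exists.
Back-substitute for the Bézout coefficients:
1 = 9 − 4·2
1 = −4·20 + 9·9
1 = 9·429 − 193·20
1 = −193·2594 + 1167·429
So 429·(1167) ≡ 1 (mod 2594), giving 429⁻¹ ≡ 1167.
x ≡ 429⁻¹·897 ≡ 1167·897 ≡ 1417 (mod 2594).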